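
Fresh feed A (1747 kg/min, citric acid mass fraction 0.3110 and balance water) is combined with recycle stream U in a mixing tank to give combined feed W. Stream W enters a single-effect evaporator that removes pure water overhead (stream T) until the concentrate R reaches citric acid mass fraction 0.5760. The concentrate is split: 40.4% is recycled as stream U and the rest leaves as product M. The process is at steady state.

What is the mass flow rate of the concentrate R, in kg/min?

1583 kg/min

Overall citric acid balance (none leaves overhead): citric acid in fresh feed = citric acid in product, i.e. 1747×0.311 = (1−0.404)·R·0.576.
R = 543.32/(0.576×0.596) = 1582.6 kg/min.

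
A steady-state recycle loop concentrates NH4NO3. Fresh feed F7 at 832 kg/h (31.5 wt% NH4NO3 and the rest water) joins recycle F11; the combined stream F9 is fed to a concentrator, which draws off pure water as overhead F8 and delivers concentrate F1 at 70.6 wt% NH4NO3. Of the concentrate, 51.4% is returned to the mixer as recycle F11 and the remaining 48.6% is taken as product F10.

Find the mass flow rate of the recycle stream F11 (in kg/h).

Overall NH4NO3 balance (none leaves overhead): NH4NO3 in fresh feed = NH4NO3 in product, i.e. 832×0.315 = (1−0.514)·F1·0.706.
F1 = 262.08/(0.706×0.486) = 763.82 kg/h.
Recycle F11 = 0.514×763.82 = 392.61 kg/h.

392.6 kg/h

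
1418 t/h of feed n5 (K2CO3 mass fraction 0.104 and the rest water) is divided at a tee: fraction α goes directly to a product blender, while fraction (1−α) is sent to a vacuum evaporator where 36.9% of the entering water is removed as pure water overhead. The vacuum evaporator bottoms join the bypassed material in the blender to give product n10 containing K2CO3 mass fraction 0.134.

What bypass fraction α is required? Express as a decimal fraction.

0.323

All 1418×0.104 = 147.47 t/h of K2CO3 reaches n10, so n10 = 147.47/0.134 = 1100.5 t/h and vapour = 317.46 t/h.
The evaporator receives (1−α)·1418 of feed at 0.896 water and removes 0.369 of that water:
0.369×0.896×(1−α)×1418 = 317.46
(1−α) = 317.46/468.82 = 0.6771;  α = 0.3229.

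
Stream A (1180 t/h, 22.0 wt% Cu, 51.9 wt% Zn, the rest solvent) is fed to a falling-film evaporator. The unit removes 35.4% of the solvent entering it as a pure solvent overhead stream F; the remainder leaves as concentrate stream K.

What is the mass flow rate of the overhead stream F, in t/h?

109 t/h

solvent entering = 1180×0.261 = 307.98 t/h; overhead removed = 0.354×307.98 = 109.02 t/h.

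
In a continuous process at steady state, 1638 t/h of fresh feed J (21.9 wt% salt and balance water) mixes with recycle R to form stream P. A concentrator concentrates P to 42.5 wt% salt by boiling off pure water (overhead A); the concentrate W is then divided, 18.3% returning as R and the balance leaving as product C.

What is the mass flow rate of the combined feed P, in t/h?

1827 t/h

Overall salt balance (none leaves overhead): salt in fresh feed = salt in product, i.e. 1638×0.219 = (1−0.183)·W·0.425.
W = 358.72/(0.425×0.817) = 1033.1 t/h.
Recycle R = 0.183×1033.1 = 189.06 t/h.
Combined feed P = 1638 + 189.06 = 1827.1 t/h.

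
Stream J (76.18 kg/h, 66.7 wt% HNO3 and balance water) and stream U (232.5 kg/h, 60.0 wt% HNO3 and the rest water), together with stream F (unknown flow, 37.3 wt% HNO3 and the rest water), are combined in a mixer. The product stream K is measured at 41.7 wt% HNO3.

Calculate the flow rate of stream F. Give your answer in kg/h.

Let F be the unknown flow. Total out = 308.68 + F.
HNO3 balance: 190.31 + 0.373·F = 0.417·(308.68 + F)
(0.373 − 0.417)·F = 0.417×308.68 − 190.31 = -61.593
F = -61.593 / -0.044 = 1399.8 kg/h

1400 kg/h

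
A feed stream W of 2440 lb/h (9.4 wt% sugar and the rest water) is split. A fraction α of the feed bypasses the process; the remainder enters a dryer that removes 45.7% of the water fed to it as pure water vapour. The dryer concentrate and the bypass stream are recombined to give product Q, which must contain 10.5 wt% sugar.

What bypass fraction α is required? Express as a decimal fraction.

0.747

All 2440×0.094 = 229.36 lb/h of sugar reaches Q, so Q = 229.36/0.105 = 2184.4 lb/h and vapour = 255.62 lb/h.
The evaporator receives (1−α)·2440 of feed at 0.906 water and removes 0.457 of that water:
0.457×0.906×(1−α)×2440 = 255.62
(1−α) = 255.62/1010.3 = 0.2530;  α = 0.7470.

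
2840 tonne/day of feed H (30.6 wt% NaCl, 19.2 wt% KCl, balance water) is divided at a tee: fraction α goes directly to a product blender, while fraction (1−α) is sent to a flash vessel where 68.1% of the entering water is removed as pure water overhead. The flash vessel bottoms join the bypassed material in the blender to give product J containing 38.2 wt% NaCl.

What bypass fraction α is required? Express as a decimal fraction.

All 2840×0.306 = 869.04 tonne/day of NaCl reaches J, so J = 869.04/0.382 = 2275 tonne/day and vapour = 565.03 tonne/day.
The evaporator receives (1−α)·2840 of feed at 0.502 water and removes 0.681 of that water:
0.681×0.502×(1−α)×2840 = 565.03
(1−α) = 565.03/970.89 = 0.5820;  α = 0.4180.

0.418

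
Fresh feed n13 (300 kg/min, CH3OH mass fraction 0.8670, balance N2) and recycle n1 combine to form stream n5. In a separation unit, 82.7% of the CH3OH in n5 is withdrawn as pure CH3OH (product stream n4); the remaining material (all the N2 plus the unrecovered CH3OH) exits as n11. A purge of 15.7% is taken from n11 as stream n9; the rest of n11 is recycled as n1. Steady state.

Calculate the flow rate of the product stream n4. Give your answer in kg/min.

CH3OH in n5: m_A = 300×0.867 + (1−0.157)·(1−0.827)·m_A, so m_A = 260.1/0.8542 = 304.51 kg/min.
Product n4 = 0.827×304.51 = 251.83 kg/min.

251.8 kg/min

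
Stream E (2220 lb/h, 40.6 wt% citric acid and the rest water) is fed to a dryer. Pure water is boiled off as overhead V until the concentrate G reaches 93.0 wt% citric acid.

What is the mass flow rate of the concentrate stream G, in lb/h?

citric acid is conserved: 2220×0.406 = 901.32 lb/h all reports to the concentrate.
Concentrate = 901.32/(target fraction) = 969.16 lb/h.

969.2 lb/h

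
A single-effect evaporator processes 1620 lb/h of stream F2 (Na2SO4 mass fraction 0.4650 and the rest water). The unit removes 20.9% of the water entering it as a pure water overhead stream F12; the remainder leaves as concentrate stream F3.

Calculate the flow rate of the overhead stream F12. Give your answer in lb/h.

water entering = 1620×0.535 = 866.7 lb/h; overhead removed = 0.209×866.7 = 181.14 lb/h.

181.1 lb/h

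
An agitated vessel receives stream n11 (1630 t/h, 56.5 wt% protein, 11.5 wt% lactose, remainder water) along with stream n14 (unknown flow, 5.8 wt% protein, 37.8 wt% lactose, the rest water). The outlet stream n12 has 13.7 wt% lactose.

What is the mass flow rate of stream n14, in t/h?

Let n14 be the unknown flow. Total out = 1630 + n14.
lactose balance: 187.45 + 0.378·n14 = 0.137·(1630 + n14)
(0.378 − 0.137)·n14 = 0.137×1630 − 187.45 = 35.86
n14 = 35.86 / 0.241 = 148.8 t/h

148.8 t/h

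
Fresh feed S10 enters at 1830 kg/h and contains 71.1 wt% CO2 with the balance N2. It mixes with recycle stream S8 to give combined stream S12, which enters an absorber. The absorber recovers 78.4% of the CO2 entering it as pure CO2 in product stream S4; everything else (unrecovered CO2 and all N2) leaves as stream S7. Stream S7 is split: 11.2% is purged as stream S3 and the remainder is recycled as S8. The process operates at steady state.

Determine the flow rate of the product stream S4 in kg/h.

CO2 in S12: m_A = 1830×0.711 + (1−0.112)·(1−0.784)·m_A, so m_A = 1301.1/0.8082 = 1609.9 kg/h.
Product S4 = 0.784×1609.9 = 1262.2 kg/h.

1262 kg/h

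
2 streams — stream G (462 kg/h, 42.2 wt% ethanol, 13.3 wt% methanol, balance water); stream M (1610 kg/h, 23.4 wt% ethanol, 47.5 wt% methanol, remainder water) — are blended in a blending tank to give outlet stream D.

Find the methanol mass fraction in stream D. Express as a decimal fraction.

Total flow out = 462 + 1610 = 2072 kg/h.
methanol in = 462×0.133 + 1610×0.475 = 826.2 kg/h.
methanol mass fraction in D = 826.2/2072 = 0.3987.

0.3987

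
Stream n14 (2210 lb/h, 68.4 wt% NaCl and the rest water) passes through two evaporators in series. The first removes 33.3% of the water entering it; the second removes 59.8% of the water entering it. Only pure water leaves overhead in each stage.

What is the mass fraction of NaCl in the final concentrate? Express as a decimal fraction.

water in feed = 2210×0.316 = 698.36 lb/h.
After stage 1: water left = (1−0.333)×698.36 = 465.81; stream total = 1977.4 lb/h.
After stage 2: water left = (1−0.598)×465.81 = 187.25; final concentrate = 1698.9 lb/h.
NaCl fraction = 1511.6/1698.9 = 0.890.

0.890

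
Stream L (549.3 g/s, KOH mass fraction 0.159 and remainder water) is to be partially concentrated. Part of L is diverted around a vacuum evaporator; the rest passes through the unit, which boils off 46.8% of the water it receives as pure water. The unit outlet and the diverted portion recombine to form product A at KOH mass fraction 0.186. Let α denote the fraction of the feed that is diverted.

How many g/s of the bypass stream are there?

346.7 g/s

All 549.3×0.159 = 87.339 g/s of KOH reaches A, so A = 87.339/0.186 = 469.56 g/s and vapour = 79.737 g/s.
The evaporator receives (1−α)·549.3 of feed at 0.841 water and removes 0.468 of that water:
0.468×0.841×(1−α)×549.3 = 79.737
(1−α) = 79.737/216.2 = 0.3688;  α = 0.6312.
Bypass flow = 0.6312×549.3 = 346.71 g/s.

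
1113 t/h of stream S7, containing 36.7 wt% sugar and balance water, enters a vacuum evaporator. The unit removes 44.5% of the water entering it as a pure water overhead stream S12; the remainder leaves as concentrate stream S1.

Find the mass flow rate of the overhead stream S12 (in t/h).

water entering = 1113×0.633 = 704.53 t/h; overhead removed = 0.445×704.53 = 313.52 t/h.

313.5 t/h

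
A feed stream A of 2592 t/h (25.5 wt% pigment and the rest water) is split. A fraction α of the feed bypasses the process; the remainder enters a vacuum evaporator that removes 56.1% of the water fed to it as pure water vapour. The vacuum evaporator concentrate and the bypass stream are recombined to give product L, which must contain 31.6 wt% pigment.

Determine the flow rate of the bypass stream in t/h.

All 2592×0.255 = 660.96 t/h of pigment reaches L, so L = 660.96/0.316 = 2091.6 t/h and vapour = 500.35 t/h.
The evaporator receives (1−α)·2592 of feed at 0.745 water and removes 0.561 of that water:
0.561×0.745×(1−α)×2592 = 500.35
(1−α) = 500.35/1083.3 = 0.4619;  α = 0.5381.
Bypass flow = 0.5381×2592 = 1394.8 t/h.

1395 t/h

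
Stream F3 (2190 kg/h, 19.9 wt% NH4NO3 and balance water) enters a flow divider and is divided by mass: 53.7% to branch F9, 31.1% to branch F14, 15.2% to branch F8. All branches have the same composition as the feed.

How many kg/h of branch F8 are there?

332.9 kg/h

Branch F8 flow = 0.152×2190 = 332.88 kg/h.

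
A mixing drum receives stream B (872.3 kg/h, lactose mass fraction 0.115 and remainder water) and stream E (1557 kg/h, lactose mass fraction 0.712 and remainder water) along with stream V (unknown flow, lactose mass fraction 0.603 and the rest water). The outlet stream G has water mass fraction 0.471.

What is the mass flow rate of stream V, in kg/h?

1030 kg/h

Let V be the unknown flow. Total out = 2429.3 + V.
water balance: 1220.4 + 0.397·V = 0.471·(2429.3 + V)
(0.397 − 0.471)·V = 0.471×2429.3 − 1220.4 = -76.201
V = -76.201 / -0.074 = 1029.7 kg/h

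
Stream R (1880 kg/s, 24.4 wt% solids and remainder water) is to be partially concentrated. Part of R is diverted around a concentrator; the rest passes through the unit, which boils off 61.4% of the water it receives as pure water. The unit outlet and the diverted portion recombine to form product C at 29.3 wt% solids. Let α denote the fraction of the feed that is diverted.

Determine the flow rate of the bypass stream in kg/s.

1203 kg/s

All 1880×0.244 = 458.72 kg/s of solids reaches C, so C = 458.72/0.293 = 1565.6 kg/s and vapour = 314.4 kg/s.
The evaporator receives (1−α)·1880 of feed at 0.756 water and removes 0.614 of that water:
0.614×0.756×(1−α)×1880 = 314.4
(1−α) = 314.4/872.67 = 0.3603;  α = 0.6397.
Bypass flow = 0.6397×1880 = 1202.7 kg/s.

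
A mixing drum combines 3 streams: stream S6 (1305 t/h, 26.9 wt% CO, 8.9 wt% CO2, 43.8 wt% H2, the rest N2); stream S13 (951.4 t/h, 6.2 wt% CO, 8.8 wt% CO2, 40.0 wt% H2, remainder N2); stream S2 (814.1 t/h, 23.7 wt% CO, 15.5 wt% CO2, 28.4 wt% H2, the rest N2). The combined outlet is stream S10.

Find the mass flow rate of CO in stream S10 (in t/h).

CO out = CO in = 1305×0.269 + 951.4×0.062 + 814.1×0.237 = 602.97 t/h.

603 t/h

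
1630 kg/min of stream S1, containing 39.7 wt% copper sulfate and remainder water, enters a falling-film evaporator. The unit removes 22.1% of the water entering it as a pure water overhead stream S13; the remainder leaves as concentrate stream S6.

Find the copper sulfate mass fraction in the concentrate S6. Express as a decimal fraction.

copper sulfate is not removed: 1630×0.397 = 647.11 kg/min of copper sulfate enters S6.
water entering = 1630×0.603 = 982.89 kg/min; overhead removed = 0.221×982.89 = 217.22 kg/min.
Concentrate = 1630 − 217.22 = 1412.8 kg/min.
Mass fraction = 647.11/1412.8 = 0.458.

0.458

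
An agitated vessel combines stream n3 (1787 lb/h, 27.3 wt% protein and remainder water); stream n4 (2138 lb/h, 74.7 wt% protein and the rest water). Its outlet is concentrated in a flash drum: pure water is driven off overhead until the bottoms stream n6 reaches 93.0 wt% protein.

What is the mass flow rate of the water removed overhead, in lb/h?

1683 lb/h

protein entering = 1787×0.273 + 2138×0.747 = 2084.9 lb/h.
All protein reports to n6, so n6 = 2084.9/0.930 = 2241.9 lb/h.
Total feed = 3925 lb/h; overhead = 3925 − 2241.9 = 1683.1 lb/h.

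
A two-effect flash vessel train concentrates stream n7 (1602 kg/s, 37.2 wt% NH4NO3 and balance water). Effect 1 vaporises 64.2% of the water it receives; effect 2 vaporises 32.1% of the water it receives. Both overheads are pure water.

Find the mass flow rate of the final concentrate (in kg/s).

840.5 kg/s

water in feed = 1602×0.628 = 1006.1 kg/s.
After stage 1: water left = (1−0.642)×1006.1 = 360.17; stream total = 956.11 kg/s.
After stage 2: water left = (1−0.321)×360.17 = 244.55; final concentrate = 840.5 kg/s.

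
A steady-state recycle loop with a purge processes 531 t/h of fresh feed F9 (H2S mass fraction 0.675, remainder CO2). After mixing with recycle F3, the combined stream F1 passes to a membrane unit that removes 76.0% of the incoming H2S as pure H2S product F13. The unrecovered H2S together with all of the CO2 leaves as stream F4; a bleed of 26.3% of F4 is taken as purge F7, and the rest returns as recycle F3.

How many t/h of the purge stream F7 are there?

200.1 t/h

CO2 enters only via F9 and leaves only via the purge: 531×0.325 = 0.263×(CO2 in F4), and the membrane unit passes all CO2, so CO2 in F1 = CO2 in F4 = 656.18 t/h.
H2S in F1: m_A = 531×0.675 + (1−0.263)·(1−0.760)·m_A, so m_A = 358.43/0.8231 = 435.45 t/h.
F4 = (1−0.760)×435.45 + 656.18 = 760.69 t/h.
Purge F7 = 0.263×760.69 = 200.06 t/h.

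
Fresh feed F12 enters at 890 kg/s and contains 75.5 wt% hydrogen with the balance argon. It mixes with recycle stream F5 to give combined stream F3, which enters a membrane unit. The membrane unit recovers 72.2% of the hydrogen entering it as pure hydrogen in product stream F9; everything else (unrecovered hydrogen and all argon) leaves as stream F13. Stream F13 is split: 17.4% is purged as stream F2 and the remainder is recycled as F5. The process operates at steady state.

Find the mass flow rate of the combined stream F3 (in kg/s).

argon enters only via F12 and leaves only via the purge: 890×0.245 = 0.174×(argon in F13), and the membrane unit passes all argon, so argon in F3 = argon in F13 = 1253.2 kg/s.
hydrogen in F3: m_A = 890×0.755 + (1−0.174)·(1−0.722)·m_A, so m_A = 671.95/0.7704 = 872.24 kg/s.
F3 = 872.24 + 1253.2 = 2125.4 kg/s.

2125 kg/s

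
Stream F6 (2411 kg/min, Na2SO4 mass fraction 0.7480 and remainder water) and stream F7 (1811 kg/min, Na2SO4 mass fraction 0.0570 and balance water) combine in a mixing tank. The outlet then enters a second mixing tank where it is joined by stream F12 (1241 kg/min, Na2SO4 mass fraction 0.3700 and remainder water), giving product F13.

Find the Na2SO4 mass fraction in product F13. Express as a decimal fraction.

Overall, product flow = 5463 kg/min.
Na2SO4 in = 2411×0.748 + 1811×0.057 + 1241×0.370 = 2365.8 kg/min.
Na2SO4 fraction in F13 = 0.4331.

0.4331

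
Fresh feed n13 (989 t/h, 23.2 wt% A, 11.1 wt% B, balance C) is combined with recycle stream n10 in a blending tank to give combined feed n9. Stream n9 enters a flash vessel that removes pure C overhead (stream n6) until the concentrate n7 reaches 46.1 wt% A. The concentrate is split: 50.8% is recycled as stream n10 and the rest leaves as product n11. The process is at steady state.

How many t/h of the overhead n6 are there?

Overall A balance (none leaves overhead): A in fresh feed = A in product, i.e. 989×0.232 = (1−0.508)·n7·0.461.
n7 = 229.45/(0.461×0.492) = 1011.6 t/h.
Recycle n10 = 0.508×1011.6 = 513.9 t/h.
Combined feed n9 = 989 + 513.9 = 1502.9 t/h.
Overhead n6 = n9 − n7 = 1502.9 − 1011.6 = 491.28 t/h.

491.3 t/h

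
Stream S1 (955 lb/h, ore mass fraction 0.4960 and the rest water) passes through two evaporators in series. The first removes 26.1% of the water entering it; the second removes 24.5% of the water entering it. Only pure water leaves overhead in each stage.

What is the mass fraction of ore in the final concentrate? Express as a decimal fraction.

0.6382

water in feed = 955×0.504 = 481.32 lb/h.
After stage 1: water left = (1−0.261)×481.32 = 355.7; stream total = 829.38 lb/h.
After stage 2: water left = (1−0.245)×355.7 = 268.55; final concentrate = 742.23 lb/h.
ore fraction = 473.68/742.23 = 0.6382.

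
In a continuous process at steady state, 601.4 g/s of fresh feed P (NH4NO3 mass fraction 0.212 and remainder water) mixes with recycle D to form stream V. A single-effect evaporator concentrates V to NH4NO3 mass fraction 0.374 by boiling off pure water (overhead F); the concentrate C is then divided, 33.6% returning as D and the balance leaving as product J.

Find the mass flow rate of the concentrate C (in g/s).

513.4 g/s

Overall NH4NO3 balance (none leaves overhead): NH4NO3 in fresh feed = NH4NO3 in product, i.e. 601.4×0.212 = (1−0.336)·C·0.374.
C = 127.5/(0.374×0.664) = 513.4 g/s.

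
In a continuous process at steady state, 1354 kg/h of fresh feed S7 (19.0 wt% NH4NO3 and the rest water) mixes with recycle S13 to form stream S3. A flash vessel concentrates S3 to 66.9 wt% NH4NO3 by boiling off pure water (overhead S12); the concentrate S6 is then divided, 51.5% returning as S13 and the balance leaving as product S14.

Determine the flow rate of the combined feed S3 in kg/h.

1762 kg/h

Overall NH4NO3 balance (none leaves overhead): NH4NO3 in fresh feed = NH4NO3 in product, i.e. 1354×0.190 = (1−0.515)·S6·0.669.
S6 = 257.26/(0.669×0.485) = 792.87 kg/h.
Recycle S13 = 0.515×792.87 = 408.33 kg/h.
Combined feed S3 = 1354 + 408.33 = 1762.3 kg/h.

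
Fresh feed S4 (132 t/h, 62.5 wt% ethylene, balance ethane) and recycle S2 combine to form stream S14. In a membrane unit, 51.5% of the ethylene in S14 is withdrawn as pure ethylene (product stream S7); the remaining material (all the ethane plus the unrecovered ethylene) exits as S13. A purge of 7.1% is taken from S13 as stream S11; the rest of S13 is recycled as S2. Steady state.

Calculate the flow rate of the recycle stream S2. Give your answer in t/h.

ethane enters only via S4 and leaves only via the purge: 132×0.375 = 0.071×(ethane in S13), and the membrane unit passes all ethane, so ethane in S14 = ethane in S13 = 697.18 t/h.
ethylene in S14: m_A = 132×0.625 + (1−0.071)·(1−0.515)·m_A, so m_A = 82.5/0.5494 = 150.15 t/h.
S13 = (1−0.515)×150.15 + 697.18 = 770.01 t/h.
Recycle S2 = (1−0.071)×770.01 = 715.34 t/h.

715.3 t/h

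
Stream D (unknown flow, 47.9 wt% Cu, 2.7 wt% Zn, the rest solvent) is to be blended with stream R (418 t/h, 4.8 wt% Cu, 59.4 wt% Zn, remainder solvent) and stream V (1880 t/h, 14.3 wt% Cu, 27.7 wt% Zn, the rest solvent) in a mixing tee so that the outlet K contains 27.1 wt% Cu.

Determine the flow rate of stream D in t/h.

1605 t/h

Let D be the unknown flow. Total out = 2298 + D.
Cu balance: 288.9 + 0.479·D = 0.271·(2298 + D)
(0.479 − 0.271)·D = 0.271×2298 − 288.9 = 333.85
D = 333.85 / 0.208 = 1605.1 t/h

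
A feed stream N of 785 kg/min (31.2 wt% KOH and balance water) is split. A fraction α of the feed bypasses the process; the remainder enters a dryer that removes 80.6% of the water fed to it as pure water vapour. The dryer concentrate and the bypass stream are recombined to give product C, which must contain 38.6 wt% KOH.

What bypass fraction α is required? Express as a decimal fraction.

0.654

All 785×0.312 = 244.92 kg/min of KOH reaches C, so C = 244.92/0.386 = 634.51 kg/min and vapour = 150.49 kg/min.
The evaporator receives (1−α)·785 of feed at 0.688 water and removes 0.806 of that water:
0.806×0.688×(1−α)×785 = 150.49
(1−α) = 150.49/435.3 = 0.3457;  α = 0.6543.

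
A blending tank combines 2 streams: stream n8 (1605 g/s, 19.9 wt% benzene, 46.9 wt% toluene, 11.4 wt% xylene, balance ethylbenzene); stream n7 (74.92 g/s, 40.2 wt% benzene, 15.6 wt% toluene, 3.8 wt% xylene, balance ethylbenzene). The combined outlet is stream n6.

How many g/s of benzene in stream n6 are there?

349.5 g/s

benzene out = benzene in = 1605×0.199 + 74.92×0.402 = 349.51 g/s.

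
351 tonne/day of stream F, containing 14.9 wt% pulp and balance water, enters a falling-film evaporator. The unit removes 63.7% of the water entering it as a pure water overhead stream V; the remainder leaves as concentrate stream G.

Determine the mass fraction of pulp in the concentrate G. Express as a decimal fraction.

pulp is not removed: 351×0.149 = 52.299 tonne/day of pulp enters G.
water entering = 351×0.851 = 298.7 tonne/day; overhead removed = 0.637×298.7 = 190.27 tonne/day.
Concentrate = 351 − 190.27 = 160.73 tonne/day.
Mass fraction = 52.299/160.73 = 0.325.

0.325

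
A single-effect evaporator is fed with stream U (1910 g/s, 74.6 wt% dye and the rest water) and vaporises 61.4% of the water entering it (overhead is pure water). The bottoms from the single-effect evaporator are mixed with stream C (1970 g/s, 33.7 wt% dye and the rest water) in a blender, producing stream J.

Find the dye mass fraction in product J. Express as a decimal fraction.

0.5831

Vapour removed = 0.614×0.254×1910 = 297.88 g/s; concentrate = 1612.1 g/s.
dye reaching the mixer = 1424.9 (from concentrate) + 1970×0.337 = 2088.8 g/s.
Product flow = 1612.1 + 1970 = 3582.1 g/s; dye fraction = 0.5831.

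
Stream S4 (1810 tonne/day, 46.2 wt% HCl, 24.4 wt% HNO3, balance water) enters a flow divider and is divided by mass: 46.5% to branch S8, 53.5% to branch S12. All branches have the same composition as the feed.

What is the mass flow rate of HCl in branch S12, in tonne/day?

Branch S12 total = 0.535×1810 = 968.35 tonne/day.
HCl in S12 = 0.462×968.35 = 447.38 tonne/day.

447.4 tonne/day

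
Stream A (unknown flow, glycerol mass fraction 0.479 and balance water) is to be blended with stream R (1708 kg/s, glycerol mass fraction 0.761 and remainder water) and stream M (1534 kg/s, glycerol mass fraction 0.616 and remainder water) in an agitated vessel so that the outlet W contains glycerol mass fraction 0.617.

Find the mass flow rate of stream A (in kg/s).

Let A be the unknown flow. Total out = 3242 + A.
glycerol balance: 2244.7 + 0.479·A = 0.617·(3242 + A)
(0.479 − 0.617)·A = 0.617×3242 − 2244.7 = -244.42
A = -244.42 / -0.138 = 1771.1 kg/s

1771 kg/s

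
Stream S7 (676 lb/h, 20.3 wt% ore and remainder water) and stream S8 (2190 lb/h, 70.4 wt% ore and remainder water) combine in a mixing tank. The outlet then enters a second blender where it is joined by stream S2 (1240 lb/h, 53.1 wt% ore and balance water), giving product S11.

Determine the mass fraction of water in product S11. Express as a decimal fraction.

Overall, product flow = 4106 lb/h.
water in = 676×0.797 + 2190×0.296 + 1240×0.469 = 1768.6 lb/h.
water fraction in S11 = 0.4307.

0.4307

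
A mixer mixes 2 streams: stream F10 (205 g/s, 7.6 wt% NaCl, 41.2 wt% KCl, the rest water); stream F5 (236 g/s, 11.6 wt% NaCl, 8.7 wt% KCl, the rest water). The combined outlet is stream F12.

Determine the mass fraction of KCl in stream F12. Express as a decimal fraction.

0.238

Total flow out = 205 + 236 = 441 g/s.
KCl in = 205×0.412 + 236×0.087 = 104.99 g/s.
KCl mass fraction in F12 = 104.99/441 = 0.238.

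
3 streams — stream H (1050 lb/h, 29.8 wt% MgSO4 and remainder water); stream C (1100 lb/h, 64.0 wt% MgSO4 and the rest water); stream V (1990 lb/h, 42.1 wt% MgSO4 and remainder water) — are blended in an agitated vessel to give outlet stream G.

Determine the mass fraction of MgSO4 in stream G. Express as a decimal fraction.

0.4480

Total flow out = 1050 + 1100 + 1990 = 4140 lb/h.
MgSO4 in = 1050×0.298 + 1100×0.640 + 1990×0.421 = 1854.7 lb/h.
MgSO4 mass fraction in G = 1854.7/4140 = 0.4480.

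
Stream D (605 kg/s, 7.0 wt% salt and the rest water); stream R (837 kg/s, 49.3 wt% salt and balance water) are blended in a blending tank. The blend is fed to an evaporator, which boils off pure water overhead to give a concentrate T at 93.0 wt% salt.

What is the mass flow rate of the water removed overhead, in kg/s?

952.8 kg/s

salt entering = 605×0.070 + 837×0.493 = 454.99 kg/s.
All salt reports to T, so T = 454.99/0.930 = 489.24 kg/s.
Total feed = 1442 kg/s; overhead = 1442 − 489.24 = 952.76 kg/s.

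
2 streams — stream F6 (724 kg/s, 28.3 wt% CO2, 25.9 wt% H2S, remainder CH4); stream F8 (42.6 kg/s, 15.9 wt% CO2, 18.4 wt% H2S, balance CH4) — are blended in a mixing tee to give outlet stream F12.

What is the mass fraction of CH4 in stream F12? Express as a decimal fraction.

0.4691

Total flow out = 724 + 42.6 = 766.6 kg/s.
CH4 in = 724×0.458 + 42.6×0.657 = 359.58 kg/s.
CH4 mass fraction in F12 = 359.58/766.6 = 0.4691.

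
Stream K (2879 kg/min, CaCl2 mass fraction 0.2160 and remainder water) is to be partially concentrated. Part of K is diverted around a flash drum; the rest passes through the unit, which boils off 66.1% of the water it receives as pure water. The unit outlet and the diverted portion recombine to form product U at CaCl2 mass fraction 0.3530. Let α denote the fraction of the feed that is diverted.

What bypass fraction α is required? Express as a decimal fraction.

All 2879×0.216 = 621.86 kg/min of CaCl2 reaches U, so U = 621.86/0.353 = 1761.7 kg/min and vapour = 1117.3 kg/min.
The evaporator receives (1−α)·2879 of feed at 0.784 water and removes 0.661 of that water:
0.661×0.784×(1−α)×2879 = 1117.3
(1−α) = 1117.3/1492 = 0.7489;  α = 0.2511.

0.251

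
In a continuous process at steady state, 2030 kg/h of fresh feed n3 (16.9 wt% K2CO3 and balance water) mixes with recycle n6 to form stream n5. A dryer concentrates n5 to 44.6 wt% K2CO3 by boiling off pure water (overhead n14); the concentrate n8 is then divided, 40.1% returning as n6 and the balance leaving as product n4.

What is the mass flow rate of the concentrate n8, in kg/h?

Overall K2CO3 balance (none leaves overhead): K2CO3 in fresh feed = K2CO3 in product, i.e. 2030×0.169 = (1−0.401)·n8·0.446.
n8 = 343.07/(0.446×0.599) = 1284.2 kg/h.

1284 kg/h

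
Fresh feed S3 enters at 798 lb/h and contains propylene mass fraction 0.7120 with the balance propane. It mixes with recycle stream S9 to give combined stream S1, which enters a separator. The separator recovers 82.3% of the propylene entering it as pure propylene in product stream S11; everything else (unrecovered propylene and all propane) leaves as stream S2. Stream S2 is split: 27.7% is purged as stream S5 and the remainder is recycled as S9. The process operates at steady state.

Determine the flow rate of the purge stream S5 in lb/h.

261.8 lb/h

propane enters only via S3 and leaves only via the purge: 798×0.288 = 0.277×(propane in S2), and the separator passes all propane, so propane in S1 = propane in S2 = 829.69 lb/h.
propylene in S1: m_A = 798×0.712 + (1−0.277)·(1−0.823)·m_A, so m_A = 568.18/0.8720 = 651.56 lb/h.
S2 = (1−0.823)×651.56 + 829.69 = 945.01 lb/h.
Purge S5 = 0.277×945.01 = 261.77 lb/h.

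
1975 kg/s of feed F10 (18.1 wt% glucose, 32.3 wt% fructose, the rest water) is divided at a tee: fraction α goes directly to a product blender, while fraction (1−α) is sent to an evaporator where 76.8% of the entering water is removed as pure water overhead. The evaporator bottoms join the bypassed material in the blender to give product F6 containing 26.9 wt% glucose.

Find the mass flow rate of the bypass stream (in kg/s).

278.9 kg/s

All 1975×0.181 = 357.47 kg/s of glucose reaches F6, so F6 = 357.47/0.269 = 1328.9 kg/s and vapour = 646.1 kg/s.
The evaporator receives (1−α)·1975 of feed at 0.496 water and removes 0.768 of that water:
0.768×0.496×(1−α)×1975 = 646.1
(1−α) = 646.1/752.33 = 0.8588;  α = 0.1412.
Bypass flow = 0.1412×1975 = 278.89 kg/s.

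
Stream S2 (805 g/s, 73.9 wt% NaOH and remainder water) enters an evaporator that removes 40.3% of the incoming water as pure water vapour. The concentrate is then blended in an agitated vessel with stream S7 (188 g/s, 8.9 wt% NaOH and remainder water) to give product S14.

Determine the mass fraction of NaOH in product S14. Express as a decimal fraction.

0.673

Vapour removed = 0.403×0.261×805 = 84.672 g/s; concentrate = 720.33 g/s.
NaOH reaching the mixer = 594.89 (from concentrate) + 188×0.089 = 611.63 g/s.
Product flow = 720.33 + 188 = 908.33 g/s; NaOH fraction = 0.673.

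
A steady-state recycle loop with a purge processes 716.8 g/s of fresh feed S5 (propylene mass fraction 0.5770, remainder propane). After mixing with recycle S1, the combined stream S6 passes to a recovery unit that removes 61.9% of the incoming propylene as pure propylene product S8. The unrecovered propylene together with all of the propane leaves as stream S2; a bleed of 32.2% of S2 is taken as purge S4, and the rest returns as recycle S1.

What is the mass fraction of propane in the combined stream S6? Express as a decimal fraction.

0.6281

propane enters only via S5 and leaves only via the purge: 716.8×0.423 = 0.322×(propane in S2), and the recovery unit passes all propane, so propane in S6 = propane in S2 = 941.63 g/s.
propylene in S6: m_A = 716.8×0.577 + (1−0.322)·(1−0.619)·m_A, so m_A = 413.59/0.7417 = 557.64 g/s.
S6 = 557.64 + 941.63 = 1499.3 g/s.
propane fraction in S6 = 941.63/1499.3 = 0.6281.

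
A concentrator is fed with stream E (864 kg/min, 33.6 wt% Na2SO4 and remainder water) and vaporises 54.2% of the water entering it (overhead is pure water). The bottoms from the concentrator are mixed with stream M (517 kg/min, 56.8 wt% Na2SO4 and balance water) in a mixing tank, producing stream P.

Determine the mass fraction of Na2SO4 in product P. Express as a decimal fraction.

0.5457

Vapour removed = 0.542×0.664×864 = 310.94 kg/min; concentrate = 553.06 kg/min.
Na2SO4 reaching the mixer = 290.3 (from concentrate) + 517×0.568 = 583.96 kg/min.
Product flow = 553.06 + 517 = 1070.1 kg/min; Na2SO4 fraction = 0.5457.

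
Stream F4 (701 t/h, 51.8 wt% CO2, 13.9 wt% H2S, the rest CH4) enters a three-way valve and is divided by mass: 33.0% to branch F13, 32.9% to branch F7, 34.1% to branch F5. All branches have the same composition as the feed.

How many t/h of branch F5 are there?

Branch F5 flow = 0.341×701 = 239.04 t/h.

239 t/h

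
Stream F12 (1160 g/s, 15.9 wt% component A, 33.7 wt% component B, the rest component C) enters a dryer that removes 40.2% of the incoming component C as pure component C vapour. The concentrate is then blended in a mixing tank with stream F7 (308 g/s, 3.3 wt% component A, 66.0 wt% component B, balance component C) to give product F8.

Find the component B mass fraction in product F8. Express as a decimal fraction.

Vapour removed = 0.402×0.504×1160 = 235.03 g/s; concentrate = 924.97 g/s.
component B reaching the mixer = 390.92 (from concentrate) + 308×0.660 = 594.2 g/s.
Product flow = 924.97 + 308 = 1233 g/s; component B fraction = 0.4819.

0.4819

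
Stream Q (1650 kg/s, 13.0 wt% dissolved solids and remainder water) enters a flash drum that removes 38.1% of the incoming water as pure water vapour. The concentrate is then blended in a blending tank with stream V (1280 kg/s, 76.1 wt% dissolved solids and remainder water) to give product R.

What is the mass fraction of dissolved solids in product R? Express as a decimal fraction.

Vapour removed = 0.381×0.870×1650 = 546.93 kg/s; concentrate = 1103.1 kg/s.
dissolved solids reaching the mixer = 214.5 (from concentrate) + 1280×0.761 = 1188.6 kg/s.
Product flow = 1103.1 + 1280 = 2383.1 kg/s; dissolved solids fraction = 0.499.

0.499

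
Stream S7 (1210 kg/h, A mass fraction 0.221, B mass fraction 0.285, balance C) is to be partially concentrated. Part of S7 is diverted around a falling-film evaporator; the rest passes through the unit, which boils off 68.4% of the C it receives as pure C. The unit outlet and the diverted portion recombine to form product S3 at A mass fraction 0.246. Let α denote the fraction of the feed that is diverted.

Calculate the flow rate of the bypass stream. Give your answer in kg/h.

846.1 kg/h

All 1210×0.221 = 267.41 kg/h of A reaches S3, so S3 = 267.41/0.246 = 1087 kg/h and vapour = 122.97 kg/h.
The evaporator receives (1−α)·1210 of feed at 0.494 C and removes 0.684 of that C:
0.684×0.494×(1−α)×1210 = 122.97
(1−α) = 122.97/408.85 = 0.3008;  α = 0.6992.
Bypass flow = 0.6992×1210 = 846.08 kg/h.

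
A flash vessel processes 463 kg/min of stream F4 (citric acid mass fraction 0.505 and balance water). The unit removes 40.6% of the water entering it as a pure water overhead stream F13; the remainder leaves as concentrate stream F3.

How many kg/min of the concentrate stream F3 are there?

370 kg/min

water entering = 463×0.495 = 229.19 kg/min; overhead removed = 0.406×229.19 = 93.049 kg/min.
Concentrate = 463 − 93.049 = 369.95 kg/min.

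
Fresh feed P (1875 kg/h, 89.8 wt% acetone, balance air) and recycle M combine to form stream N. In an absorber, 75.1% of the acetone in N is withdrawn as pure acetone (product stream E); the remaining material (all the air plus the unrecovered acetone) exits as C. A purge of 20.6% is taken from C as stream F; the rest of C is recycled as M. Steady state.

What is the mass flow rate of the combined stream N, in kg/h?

air enters only via P and leaves only via the purge: 1875×0.102 = 0.206×(air in C), and the absorber passes all air, so air in N = air in C = 928.4 kg/h.
acetone in N: m_A = 1875×0.898 + (1−0.206)·(1−0.751)·m_A, so m_A = 1683.8/0.8023 = 2098.7 kg/h.
N = 2098.7 + 928.4 = 3027.1 kg/h.

3027 kg/h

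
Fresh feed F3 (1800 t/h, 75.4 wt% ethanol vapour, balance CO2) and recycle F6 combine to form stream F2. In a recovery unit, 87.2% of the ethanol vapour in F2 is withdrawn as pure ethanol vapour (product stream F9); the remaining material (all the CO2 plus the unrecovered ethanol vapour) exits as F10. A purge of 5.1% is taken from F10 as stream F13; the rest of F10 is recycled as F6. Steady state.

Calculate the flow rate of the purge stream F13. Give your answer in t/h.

CO2 enters only via F3 and leaves only via the purge: 1800×0.246 = 0.051×(CO2 in F10), and the recovery unit passes all CO2, so CO2 in F2 = CO2 in F10 = 8682.4 t/h.
ethanol vapour in F2: m_A = 1800×0.754 + (1−0.051)·(1−0.872)·m_A, so m_A = 1357.2/0.8785 = 1544.9 t/h.
F10 = (1−0.872)×1544.9 + 8682.4 = 8880.1 t/h.
Purge F13 = 0.051×8880.1 = 452.88 t/h.

452.9 t/h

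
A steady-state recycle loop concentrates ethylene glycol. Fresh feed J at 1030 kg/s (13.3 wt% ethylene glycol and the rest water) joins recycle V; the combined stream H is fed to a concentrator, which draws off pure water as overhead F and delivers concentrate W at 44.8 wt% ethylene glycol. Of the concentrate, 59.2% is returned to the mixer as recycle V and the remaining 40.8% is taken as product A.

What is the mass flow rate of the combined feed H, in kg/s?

Overall ethylene glycol balance (none leaves overhead): ethylene glycol in fresh feed = ethylene glycol in product, i.e. 1030×0.133 = (1−0.592)·W·0.448.
W = 136.99/(0.448×0.408) = 749.46 kg/s.
Recycle V = 0.592×749.46 = 443.68 kg/s.
Combined feed H = 1030 + 443.68 = 1473.7 kg/s.

1474 kg/s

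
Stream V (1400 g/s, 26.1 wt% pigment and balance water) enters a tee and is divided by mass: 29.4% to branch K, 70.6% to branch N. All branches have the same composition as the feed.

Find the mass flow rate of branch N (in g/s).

988.4 g/s

Branch N flow = 0.706×1400 = 988.4 g/s.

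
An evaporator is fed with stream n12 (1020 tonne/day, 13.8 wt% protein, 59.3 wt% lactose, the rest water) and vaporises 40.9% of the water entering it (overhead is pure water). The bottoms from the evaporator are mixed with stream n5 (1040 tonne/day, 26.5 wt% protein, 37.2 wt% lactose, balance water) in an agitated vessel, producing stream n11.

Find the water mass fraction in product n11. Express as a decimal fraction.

0.277

Vapour removed = 0.409×0.269×1020 = 112.22 tonne/day; concentrate = 907.78 tonne/day.
water reaching the mixer = 162.16 (from concentrate) + 1040×0.363 = 539.68 tonne/day.
Product flow = 907.78 + 1040 = 1947.8 tonne/day; water fraction = 0.277.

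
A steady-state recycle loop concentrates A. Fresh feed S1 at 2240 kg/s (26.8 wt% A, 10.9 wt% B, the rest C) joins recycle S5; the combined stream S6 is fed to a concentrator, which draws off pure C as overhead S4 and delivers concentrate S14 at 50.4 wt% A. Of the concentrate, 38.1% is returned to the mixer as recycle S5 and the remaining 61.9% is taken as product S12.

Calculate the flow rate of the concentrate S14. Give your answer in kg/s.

Overall A balance (none leaves overhead): A in fresh feed = A in product, i.e. 2240×0.268 = (1−0.381)·S14·0.504.
S14 = 600.32/(0.504×0.619) = 1924.3 kg/s.

1924 kg/s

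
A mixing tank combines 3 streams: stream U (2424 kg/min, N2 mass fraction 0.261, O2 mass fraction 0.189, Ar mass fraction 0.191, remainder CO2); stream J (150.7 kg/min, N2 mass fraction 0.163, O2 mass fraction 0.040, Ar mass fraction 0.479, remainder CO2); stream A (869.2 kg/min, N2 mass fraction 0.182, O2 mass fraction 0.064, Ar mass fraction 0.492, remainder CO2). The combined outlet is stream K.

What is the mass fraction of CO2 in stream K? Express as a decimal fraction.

0.333

Total flow out = 2424 + 150.7 + 869.2 = 3443.9 kg/min.
CO2 in = 2424×0.359 + 150.7×0.318 + 869.2×0.262 = 1145.9 kg/min.
CO2 mass fraction in K = 1145.9/3443.9 = 0.333.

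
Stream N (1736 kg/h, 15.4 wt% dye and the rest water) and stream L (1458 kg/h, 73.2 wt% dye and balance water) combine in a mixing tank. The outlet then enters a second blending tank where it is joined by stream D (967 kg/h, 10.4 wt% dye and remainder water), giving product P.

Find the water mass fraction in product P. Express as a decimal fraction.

0.655

Overall, product flow = 4161 kg/h.
water in = 1736×0.846 + 1458×0.268 + 967×0.896 = 2725.8 kg/h.
water fraction in P = 0.655.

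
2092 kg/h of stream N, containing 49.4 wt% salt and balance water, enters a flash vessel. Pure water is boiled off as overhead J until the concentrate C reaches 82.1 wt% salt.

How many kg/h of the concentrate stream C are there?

1259 kg/h

salt is conserved: 2092×0.494 = 1033.4 kg/h all reports to the concentrate.
Concentrate = 1033.4/(target fraction) = 1258.8 kg/h.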